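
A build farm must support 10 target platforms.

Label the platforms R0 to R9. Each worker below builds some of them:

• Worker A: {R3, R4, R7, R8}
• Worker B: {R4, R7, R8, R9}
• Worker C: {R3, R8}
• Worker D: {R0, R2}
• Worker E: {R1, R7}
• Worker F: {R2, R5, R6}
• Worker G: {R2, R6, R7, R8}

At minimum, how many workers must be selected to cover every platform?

Take {B, C, D, E, F}. Their union is {R0, R1, R2, R3, R4, R5, R6, R7, R8, R9}, which is all 10 platforms.
No 4 of the 7 workers cover everything (all 35 combinations miss at least one platform), so 5 is optimal.

5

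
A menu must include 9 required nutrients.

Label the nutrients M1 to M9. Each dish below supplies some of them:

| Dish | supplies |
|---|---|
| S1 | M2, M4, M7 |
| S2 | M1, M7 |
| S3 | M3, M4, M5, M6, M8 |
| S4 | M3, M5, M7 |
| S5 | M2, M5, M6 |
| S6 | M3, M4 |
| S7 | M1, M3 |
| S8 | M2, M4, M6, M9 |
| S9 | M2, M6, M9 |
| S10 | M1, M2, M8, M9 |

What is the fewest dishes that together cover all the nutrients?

3

S2 and S3 and S10 together: S2 ∪ S3 ∪ S10 = {M1, M2, M3, M4, M5, M6, M7, M8, M9} — every nutrient is covered.
No 2 of the 10 dishes cover everything (all 45 combinations miss at least one nutrient), so 3 is optimal.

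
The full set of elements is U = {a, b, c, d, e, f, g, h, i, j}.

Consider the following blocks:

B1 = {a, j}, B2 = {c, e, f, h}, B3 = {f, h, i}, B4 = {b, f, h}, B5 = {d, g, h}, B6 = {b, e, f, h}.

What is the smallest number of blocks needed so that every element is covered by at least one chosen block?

B1 and B2 and B3 and B5 and B6 together: B1 ∪ B2 ∪ B3 ∪ B5 ∪ B6 = {a, b, c, d, e, f, g, h, i, j} — every element is covered.
Only B3 contains i, so B3 is forced; the remaining 7 elements need at least 4 more blocks (each remaining block adds at most 2) — so at least 5 blocks are needed, and 5 is optimal.

5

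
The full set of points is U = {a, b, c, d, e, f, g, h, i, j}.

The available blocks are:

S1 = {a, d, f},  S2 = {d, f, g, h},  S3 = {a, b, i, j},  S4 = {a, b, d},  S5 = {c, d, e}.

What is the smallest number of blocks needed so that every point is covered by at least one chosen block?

Take {S2, S3, S5}. Their union is {a, b, c, d, e, f, g, h, i, j}, which is all 10 points.
Each block has at most 4 points, and 2·4 = 8 < 10 — so at least 3 blocks are needed, and 3 is optimal.

3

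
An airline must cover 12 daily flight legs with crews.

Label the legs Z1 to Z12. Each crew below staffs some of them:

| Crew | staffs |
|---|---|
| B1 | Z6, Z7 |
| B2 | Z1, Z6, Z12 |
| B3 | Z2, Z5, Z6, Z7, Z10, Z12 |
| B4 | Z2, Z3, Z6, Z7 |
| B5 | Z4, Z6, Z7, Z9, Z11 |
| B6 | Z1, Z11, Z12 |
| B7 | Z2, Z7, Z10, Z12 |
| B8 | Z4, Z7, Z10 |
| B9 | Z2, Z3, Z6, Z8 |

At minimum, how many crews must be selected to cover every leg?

4

B3 and B5 and B6 and B9 together: B3 ∪ B5 ∪ B6 ∪ B9 = {Z1, Z2, Z3, Z4, Z5, Z6, Z7, Z8, Z9, Z10, Z11, Z12} — every leg is covered.
No 3 of the 9 crews cover everything (all 84 combinations miss at least one leg), so 4 is optimal.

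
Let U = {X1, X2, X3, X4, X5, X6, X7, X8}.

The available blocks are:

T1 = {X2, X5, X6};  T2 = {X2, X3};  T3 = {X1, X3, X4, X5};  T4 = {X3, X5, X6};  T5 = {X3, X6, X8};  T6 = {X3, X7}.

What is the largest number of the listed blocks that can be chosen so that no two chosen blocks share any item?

T1, T6 are pairwise disjoint (T1={X2,X5,X6}; T6={X3,X7}).
Every remaining block overlaps one of these, and no 3 of the listed blocks are pairwise disjoint, so 2 is the maximum.

2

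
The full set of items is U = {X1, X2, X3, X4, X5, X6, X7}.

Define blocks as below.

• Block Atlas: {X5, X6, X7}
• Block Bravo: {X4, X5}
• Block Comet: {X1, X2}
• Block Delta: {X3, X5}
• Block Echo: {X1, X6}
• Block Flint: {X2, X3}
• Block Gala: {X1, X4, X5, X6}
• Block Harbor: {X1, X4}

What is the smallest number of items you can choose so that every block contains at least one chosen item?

The 3 items {X1, X3, X5} hit every block.
The blocks Atlas, Flint, Harbor are pairwise disjoint, so any hitting set needs a separate item for each — at least 3. Hence 3 is optimal.

3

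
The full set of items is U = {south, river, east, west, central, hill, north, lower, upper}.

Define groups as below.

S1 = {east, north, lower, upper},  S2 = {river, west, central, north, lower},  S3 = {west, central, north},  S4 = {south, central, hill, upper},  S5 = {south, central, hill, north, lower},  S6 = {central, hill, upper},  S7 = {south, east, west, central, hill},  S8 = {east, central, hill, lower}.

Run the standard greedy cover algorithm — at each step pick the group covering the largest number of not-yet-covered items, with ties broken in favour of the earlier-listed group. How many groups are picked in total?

3

Greedy: pick S2 (covers 5 new) → pick S4 (covers 3 new) → pick S1 (covers 1 new). Total picks: 3.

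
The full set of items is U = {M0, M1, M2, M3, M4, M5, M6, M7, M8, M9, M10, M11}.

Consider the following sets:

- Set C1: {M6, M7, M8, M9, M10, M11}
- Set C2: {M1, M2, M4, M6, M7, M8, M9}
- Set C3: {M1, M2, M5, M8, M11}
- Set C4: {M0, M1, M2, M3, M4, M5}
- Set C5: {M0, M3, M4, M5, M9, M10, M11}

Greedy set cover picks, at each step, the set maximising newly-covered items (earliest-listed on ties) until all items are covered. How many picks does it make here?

Greedy: pick C2 (covers 7 new) → pick C5 (covers 5 new). Total picks: 2.

2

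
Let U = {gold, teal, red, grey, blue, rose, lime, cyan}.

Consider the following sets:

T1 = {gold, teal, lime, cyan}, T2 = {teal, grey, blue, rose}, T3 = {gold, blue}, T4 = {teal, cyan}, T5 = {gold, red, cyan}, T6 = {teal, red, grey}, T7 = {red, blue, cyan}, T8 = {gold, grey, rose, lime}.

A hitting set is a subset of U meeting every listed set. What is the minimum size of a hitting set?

The 3 points {gold, teal, blue} hit every set.
No choice of 2 points meets every set, so 3 is the minimum.

3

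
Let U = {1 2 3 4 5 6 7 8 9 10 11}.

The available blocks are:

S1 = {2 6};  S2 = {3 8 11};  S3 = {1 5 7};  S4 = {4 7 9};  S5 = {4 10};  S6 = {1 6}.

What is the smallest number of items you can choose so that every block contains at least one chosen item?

Take H = {1, 2, 4, 8}. Each listed block contains at least one of these, so H is a hitting set of size 4.
The blocks S1, S2, S3, S5 are pairwise disjoint, so any hitting set needs a separate item for each — at least 4. Hence 4 is optimal.

4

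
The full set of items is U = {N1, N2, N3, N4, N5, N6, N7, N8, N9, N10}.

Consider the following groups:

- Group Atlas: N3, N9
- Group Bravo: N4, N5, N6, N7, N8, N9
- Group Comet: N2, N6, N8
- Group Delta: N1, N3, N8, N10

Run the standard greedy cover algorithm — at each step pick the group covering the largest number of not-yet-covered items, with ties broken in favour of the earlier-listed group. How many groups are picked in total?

3

Greedy: pick Bravo (covers 6 new) → pick Delta (covers 3 new) → pick Comet (covers 1 new). Total picks: 3.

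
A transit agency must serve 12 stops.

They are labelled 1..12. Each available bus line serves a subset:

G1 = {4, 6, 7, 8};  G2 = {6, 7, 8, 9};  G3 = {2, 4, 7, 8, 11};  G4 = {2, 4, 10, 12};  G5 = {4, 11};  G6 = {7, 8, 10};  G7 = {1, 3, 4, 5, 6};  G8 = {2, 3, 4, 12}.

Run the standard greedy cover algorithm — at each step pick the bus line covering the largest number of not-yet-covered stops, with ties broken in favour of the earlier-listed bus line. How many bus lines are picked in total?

4

Greedy: pick G3 (covers 5 new) → pick G7 (covers 4 new) → pick G4 (covers 2 new) → pick G2 (covers 1 new). Total picks: 4.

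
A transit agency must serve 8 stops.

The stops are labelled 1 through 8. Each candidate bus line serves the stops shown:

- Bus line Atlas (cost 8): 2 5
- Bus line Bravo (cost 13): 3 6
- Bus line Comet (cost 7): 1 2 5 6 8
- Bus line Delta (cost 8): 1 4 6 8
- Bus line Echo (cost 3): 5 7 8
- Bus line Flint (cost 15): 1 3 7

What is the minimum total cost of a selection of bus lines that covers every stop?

Comet, Delta, Flint together cover every stop (Comet ∪ Delta ∪ Flint = {1, 2, 3, 4, 5, 6, 7, 8}); total cost 7 + 8 + 15 = 30.
The greedy pick Echo, Comet, Delta, Bravo costs 31; no covering selection beats 30.

30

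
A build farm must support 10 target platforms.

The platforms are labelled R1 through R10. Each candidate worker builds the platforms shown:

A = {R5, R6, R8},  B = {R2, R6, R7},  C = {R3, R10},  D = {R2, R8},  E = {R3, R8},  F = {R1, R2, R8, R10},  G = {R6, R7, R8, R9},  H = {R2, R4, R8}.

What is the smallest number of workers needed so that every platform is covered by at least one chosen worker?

5

Take {A, C, F, G, H}. Their union is {R1, R2, R3, R4, R5, R6, R7, R8, R9, R10}, which is all 10 platforms.
No 4 of the 8 workers cover everything (all 70 combinations miss at least one platform), so 5 is optimal.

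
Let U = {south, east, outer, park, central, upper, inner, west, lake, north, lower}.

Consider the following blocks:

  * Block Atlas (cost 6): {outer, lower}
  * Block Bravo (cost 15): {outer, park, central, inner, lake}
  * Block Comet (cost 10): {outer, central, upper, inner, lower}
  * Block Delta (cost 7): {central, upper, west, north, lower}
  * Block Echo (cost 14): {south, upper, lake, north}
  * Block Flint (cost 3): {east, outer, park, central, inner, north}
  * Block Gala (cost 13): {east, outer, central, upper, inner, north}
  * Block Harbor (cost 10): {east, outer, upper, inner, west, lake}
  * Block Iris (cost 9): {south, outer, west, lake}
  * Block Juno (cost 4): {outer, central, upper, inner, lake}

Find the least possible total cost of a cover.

19

Delta, Flint, Iris together cover every item (Delta ∪ Flint ∪ Iris = {south, east, outer, park, central, upper, inner, west, lake, north, lower}); total cost 7 + 3 + 9 = 19.
The greedy pick Flint, Juno, Delta, Iris costs 23; no covering selection beats 19.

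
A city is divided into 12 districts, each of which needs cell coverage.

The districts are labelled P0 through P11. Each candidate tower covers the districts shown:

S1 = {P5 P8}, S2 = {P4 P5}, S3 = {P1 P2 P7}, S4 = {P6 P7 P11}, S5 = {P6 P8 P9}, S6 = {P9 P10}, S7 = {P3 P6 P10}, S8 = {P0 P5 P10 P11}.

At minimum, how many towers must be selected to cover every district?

S2 and S3 and S5 and S7 and S8 together: S2 ∪ S3 ∪ S5 ∪ S7 ∪ S8 = {P0, P1, P2, P3, P4, P5, P6, P7, P8, P9, P10, P11} — every district is covered.
Only S2 contains P4, so S2 is forced; the remaining 10 districts need at least 4 more towers (each remaining tower adds at most 3) — so at least 5 towers are needed, and 5 is optimal.

5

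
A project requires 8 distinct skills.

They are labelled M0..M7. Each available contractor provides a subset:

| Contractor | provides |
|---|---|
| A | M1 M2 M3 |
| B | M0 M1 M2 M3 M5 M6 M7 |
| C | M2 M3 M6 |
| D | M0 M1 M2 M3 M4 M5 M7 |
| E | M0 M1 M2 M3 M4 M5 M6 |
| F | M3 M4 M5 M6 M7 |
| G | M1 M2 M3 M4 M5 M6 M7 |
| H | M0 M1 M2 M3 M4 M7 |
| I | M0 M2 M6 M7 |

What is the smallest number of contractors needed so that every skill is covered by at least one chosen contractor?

2

Take {E, F}. Their union is {M0, M1, M2, M3, M4, M5, M6, M7}, which is all 8 skills.
No single contractor has all 8 skills (the largest, B, has 7), so 2 is optimal.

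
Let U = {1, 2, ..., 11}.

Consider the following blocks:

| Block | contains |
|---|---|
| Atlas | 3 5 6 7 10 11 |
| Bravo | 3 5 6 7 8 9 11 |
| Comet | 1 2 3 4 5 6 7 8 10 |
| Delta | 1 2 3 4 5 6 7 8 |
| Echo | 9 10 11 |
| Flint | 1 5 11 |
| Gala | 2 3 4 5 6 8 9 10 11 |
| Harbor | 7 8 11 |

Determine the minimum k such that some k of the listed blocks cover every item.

Comet and Echo cover everything between them: the union {1, 2, 3, 4, 5, 6, 7, 8, 9, 10, 11} is all of U.
No single block has all 11 items (the largest, Comet, has 9), so 2 is optimal.

2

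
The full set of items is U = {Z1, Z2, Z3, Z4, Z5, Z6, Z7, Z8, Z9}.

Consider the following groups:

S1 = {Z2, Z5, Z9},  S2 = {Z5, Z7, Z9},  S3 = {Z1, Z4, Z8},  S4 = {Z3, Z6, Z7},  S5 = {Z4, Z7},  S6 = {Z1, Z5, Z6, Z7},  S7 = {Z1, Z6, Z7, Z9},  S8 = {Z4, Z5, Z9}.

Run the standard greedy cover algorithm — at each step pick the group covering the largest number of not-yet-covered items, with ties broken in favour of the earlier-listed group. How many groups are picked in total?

4

Greedy: pick S6 (covers 4 new) → pick S1 (covers 2 new) → pick S3 (covers 2 new) → pick S4 (covers 1 new). Total picks: 4.
(The true minimum cover uses only 3 groups, so greedy is not optimal here.)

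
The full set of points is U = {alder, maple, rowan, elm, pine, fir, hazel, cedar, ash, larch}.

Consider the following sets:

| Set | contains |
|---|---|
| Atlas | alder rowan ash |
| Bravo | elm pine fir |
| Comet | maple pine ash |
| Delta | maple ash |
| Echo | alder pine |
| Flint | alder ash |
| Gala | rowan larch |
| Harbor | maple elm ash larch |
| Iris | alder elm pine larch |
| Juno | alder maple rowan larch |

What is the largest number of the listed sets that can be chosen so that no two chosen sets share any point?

Delta, Echo, Gala are pairwise disjoint (Delta={maple,ash}; Echo={alder,pine}; Gala={rowan,larch}).
Every remaining set overlaps one of these, and no 4 of the listed sets are pairwise disjoint, so 3 is the maximum.

3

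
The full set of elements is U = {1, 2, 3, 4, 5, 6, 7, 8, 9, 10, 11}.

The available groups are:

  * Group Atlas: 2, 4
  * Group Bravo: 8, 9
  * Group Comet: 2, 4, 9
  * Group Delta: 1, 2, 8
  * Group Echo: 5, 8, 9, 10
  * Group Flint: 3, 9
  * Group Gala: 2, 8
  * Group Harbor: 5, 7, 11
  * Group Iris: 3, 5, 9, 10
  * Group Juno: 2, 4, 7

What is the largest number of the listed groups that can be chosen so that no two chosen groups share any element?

3

Atlas, Flint, Harbor are pairwise disjoint (Atlas={2,4}; Flint={3,9}; Harbor={5,7,11}).
Every remaining group overlaps one of these, and no 4 of the listed groups are pairwise disjoint, so 3 is the maximum.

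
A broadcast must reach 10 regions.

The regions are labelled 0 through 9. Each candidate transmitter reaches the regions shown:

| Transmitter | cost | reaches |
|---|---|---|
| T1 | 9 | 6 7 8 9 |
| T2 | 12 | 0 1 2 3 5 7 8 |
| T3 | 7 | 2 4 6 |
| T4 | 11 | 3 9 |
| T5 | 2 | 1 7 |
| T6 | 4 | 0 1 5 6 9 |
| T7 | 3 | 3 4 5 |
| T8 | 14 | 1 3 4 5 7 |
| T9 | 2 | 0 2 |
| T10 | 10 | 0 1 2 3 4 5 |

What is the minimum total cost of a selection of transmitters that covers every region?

T1, T5, T7, T9 together cover every region (T1 ∪ T5 ∪ T7 ∪ T9 = {0, 1, 2, 3, 4, 5, 6, 7, 8, 9}); total cost 9 + 2 + 3 + 2 = 16.
The greedy pick T6, T7, T5, T9, T1 costs 20; no covering selection beats 16.

16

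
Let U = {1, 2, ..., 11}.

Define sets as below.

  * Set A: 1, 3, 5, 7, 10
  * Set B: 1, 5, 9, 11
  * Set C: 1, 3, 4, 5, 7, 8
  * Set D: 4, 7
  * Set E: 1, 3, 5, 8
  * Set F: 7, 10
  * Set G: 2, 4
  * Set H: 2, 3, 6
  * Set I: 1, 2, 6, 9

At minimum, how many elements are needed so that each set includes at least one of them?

3

Take T = {1, 2, 7}. Each listed set contains at least one of these, so T is a hitting set of size 3.
The sets B, F, H are pairwise disjoint, so any hitting set needs a separate element for each — at least 3. Hence 3 is optimal.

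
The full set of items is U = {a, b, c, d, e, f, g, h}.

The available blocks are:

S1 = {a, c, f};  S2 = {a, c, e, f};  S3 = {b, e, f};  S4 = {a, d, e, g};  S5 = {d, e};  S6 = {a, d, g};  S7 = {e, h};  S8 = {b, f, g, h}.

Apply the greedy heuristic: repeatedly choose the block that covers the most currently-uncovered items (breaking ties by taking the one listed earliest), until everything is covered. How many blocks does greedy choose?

Greedy: pick S2 (covers 4 new) → pick S8 (covers 3 new) → pick S4 (covers 1 new). Total picks: 3.

3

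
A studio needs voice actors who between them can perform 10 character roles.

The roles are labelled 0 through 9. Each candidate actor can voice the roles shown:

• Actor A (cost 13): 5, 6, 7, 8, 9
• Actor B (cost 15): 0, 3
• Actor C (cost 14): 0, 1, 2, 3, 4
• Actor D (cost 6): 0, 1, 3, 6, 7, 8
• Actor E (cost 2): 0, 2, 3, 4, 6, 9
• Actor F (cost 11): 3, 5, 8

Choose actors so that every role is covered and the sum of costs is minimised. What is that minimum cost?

D, E, F together cover every role (D ∪ E ∪ F = {0, 1, 2, 3, 4, 5, 6, 7, 8, 9}); total cost 6 + 2 + 11 = 19.
No covering selection has total cost below 19.

19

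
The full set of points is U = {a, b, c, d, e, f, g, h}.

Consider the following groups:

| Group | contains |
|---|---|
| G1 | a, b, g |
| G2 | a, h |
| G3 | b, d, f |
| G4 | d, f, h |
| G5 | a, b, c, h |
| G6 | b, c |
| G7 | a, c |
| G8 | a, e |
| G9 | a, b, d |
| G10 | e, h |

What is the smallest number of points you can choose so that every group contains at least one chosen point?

3

The 3 points {a, b, h} hit every group.
The groups G3, G7, G10 are pairwise disjoint, so any hitting set needs a separate point for each — at least 3. Hence 3 is optimal.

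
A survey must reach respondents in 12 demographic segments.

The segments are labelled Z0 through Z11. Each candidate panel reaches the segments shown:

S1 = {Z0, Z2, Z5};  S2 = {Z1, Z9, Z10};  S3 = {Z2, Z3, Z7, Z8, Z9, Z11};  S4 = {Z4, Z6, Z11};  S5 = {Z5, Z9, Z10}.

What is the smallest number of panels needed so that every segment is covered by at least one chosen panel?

S1 and S2 and S3 and S4 together: S1 ∪ S2 ∪ S3 ∪ S4 = {Z0, Z1, Z2, Z3, Z4, Z5, Z6, Z7, Z8, Z9, Z10, Z11} — every segment is covered.
Only S3 contains Z3, so S3 is forced; the remaining 6 segments need at least 3 more panels (each remaining panel adds at most 2) — so at least 4 panels are needed, and 4 is optimal.

4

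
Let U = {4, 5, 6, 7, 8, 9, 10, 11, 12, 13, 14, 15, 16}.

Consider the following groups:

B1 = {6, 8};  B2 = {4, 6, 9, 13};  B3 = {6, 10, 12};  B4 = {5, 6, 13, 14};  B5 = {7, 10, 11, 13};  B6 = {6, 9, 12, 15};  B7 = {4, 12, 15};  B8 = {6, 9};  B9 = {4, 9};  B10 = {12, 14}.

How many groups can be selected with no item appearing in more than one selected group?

B1, B5, B9, B10 are pairwise disjoint (B1={6,8}; B5={7,10,11,13}; B9={4,9}; B10={12,14}).
Every remaining group overlaps one of these, and no 5 of the listed groups are pairwise disjoint, so 4 is the maximum.

4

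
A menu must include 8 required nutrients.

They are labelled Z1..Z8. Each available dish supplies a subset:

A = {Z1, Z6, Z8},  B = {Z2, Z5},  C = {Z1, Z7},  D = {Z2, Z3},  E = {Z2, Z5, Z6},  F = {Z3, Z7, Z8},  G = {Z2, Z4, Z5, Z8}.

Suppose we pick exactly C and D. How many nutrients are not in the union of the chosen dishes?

4

Union of C, D = {Z1, Z2, Z3, Z7}.
Not covered: Z4, Z5, Z6, Z8 — 4 nutrients.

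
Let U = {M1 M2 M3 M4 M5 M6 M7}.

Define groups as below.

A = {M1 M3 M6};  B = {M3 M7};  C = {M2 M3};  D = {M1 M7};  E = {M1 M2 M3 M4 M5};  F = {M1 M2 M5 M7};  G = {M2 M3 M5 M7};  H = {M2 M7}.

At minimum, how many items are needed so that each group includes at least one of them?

T = {M3, M7} meets every group (each contains at least one member of T), and |T| = 2.
The groups A, H are pairwise disjoint, so any hitting set needs a separate item for each — at least 2. Hence 2 is optimal.

2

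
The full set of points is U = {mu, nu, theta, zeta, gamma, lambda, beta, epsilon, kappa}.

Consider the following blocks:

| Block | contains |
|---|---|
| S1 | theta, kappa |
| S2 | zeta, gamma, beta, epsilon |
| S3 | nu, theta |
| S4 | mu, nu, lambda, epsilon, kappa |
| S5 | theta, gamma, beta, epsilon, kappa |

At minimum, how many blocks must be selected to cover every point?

S1 and S2 and S4 together: S1 ∪ S2 ∪ S4 = {mu, nu, theta, zeta, gamma, lambda, beta, epsilon, kappa} — every point is covered.
Only S4 contains mu, so S4 is forced; the remaining 4 points need at least 2 more blocks (each remaining block adds at most 3) — so at least 3 blocks are needed, and 3 is optimal.

3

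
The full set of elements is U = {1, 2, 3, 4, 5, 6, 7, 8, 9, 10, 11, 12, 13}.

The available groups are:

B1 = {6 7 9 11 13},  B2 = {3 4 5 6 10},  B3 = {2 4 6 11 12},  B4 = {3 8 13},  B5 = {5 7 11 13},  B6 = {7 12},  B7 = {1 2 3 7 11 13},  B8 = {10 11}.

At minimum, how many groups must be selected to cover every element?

5

B1 and B2 and B4 and B6 and B7 together: B1 ∪ B2 ∪ B4 ∪ B6 ∪ B7 = {1, 2, 3, 4, 5, 6, 7, 8, 9, 10, 11, 12, 13} — every element is covered.
No 4 of the 8 groups cover everything (all 70 combinations miss at least one element), so 5 is optimal.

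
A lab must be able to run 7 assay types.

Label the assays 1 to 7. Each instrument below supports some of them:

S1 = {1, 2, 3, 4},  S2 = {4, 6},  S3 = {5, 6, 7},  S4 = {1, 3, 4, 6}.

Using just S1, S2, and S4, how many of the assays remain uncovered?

Union of S1, S2, S4 = {1, 2, 3, 4, 6}.
Not covered: 5, 7 — 2 assays.

2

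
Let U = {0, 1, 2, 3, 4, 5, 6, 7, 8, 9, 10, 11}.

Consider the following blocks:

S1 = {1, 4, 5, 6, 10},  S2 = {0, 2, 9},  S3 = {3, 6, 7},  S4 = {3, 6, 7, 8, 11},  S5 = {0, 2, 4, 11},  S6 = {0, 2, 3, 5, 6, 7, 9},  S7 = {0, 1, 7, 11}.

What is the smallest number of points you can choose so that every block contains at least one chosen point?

H = {0, 6} meets every block (each contains at least one member of H), and |H| = 2.
The blocks S3, S5 are pairwise disjoint, so any hitting set needs a separate point for each — at least 2. Hence 2 is optimal.

2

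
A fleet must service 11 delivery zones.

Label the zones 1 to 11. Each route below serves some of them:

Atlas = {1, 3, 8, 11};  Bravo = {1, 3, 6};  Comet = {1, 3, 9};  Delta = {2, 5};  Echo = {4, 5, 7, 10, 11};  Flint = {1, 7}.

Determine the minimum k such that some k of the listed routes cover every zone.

Take {Atlas, Bravo, Comet, Delta, Echo}. Their union is {1, 2, 3, 4, 5, 6, 7, 8, 9, 10, 11}, which is all 11 zones.
No 4 of the 6 routes cover everything (all 15 combinations miss at least one zone), so 5 is optimal.

5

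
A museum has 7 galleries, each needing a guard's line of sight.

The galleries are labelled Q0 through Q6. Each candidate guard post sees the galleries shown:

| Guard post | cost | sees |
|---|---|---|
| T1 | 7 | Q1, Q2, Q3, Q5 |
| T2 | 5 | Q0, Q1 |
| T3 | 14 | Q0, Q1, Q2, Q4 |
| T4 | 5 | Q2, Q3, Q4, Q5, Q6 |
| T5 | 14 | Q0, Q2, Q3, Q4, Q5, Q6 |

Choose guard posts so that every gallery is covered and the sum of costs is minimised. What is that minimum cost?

T2, T4 together cover every gallery (T2 ∪ T4 = {Q0, Q1, Q2, Q3, Q4, Q5, Q6}); total cost 5 + 5 = 10.
No covering selection has total cost below 10.

10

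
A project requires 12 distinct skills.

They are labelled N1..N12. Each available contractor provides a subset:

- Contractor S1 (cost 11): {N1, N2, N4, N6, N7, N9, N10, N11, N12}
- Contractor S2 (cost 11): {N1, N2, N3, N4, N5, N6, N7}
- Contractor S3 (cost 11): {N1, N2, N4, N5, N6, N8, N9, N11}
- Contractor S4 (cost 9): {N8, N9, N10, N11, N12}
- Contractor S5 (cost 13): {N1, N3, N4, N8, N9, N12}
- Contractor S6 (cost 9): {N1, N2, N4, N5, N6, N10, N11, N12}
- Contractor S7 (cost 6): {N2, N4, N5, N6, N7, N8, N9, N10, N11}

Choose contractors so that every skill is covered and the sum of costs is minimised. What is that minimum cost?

S5, S7 together cover every skill (S5 ∪ S7 = {N1, N2, N3, N4, N5, N6, N7, N8, N9, N10, N11, N12}); total cost 13 + 6 = 19.
No covering selection has total cost below 19.

19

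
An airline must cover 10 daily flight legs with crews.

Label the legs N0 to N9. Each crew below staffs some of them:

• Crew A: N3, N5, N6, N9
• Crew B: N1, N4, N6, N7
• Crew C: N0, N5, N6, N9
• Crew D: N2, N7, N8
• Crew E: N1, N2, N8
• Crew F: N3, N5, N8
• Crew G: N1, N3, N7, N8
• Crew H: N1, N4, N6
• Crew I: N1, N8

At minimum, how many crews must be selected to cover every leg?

4

Take {B, C, D, F}. Their union is {N0, N1, N2, N3, N4, N5, N6, N7, N8, N9}, which is all 10 legs.
No 3 of the 9 crews cover everything (all 84 combinations miss at least one leg), so 4 is optimal.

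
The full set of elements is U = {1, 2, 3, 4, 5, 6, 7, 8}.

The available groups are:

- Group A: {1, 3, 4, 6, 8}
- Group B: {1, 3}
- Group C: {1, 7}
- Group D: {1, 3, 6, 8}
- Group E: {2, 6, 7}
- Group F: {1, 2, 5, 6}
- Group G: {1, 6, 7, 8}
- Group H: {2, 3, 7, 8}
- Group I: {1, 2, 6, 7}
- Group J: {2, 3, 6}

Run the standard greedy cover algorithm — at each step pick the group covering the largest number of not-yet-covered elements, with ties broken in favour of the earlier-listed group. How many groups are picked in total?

3

Greedy: pick A (covers 5 new) → pick E (covers 2 new) → pick F (covers 1 new). Total picks: 3.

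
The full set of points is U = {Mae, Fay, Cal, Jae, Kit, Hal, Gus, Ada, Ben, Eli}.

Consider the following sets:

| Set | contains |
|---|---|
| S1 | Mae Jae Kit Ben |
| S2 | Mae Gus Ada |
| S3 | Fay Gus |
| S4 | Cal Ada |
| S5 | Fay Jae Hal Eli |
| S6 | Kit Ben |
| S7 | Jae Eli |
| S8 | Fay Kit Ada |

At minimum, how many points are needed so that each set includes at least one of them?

4

The 4 points {Fay, Jae, Ada, Ben} hit every set.
The sets S3, S4, S6, S7 are pairwise disjoint, so any hitting set needs a separate point for each — at least 4. Hence 4 is optimal.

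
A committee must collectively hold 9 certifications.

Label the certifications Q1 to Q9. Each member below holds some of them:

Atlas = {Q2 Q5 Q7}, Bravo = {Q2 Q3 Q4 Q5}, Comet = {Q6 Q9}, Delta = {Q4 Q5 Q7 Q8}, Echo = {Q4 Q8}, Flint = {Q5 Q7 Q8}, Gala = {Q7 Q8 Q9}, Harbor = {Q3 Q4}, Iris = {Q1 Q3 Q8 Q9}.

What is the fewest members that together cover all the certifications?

Bravo and Comet and Gala and Iris together: Bravo ∪ Comet ∪ Gala ∪ Iris = {Q1, Q2, Q3, Q4, Q5, Q6, Q7, Q8, Q9} — every certification is covered.
No 3 of the 9 members cover everything (all 84 combinations miss at least one certification), so 4 is optimal.

4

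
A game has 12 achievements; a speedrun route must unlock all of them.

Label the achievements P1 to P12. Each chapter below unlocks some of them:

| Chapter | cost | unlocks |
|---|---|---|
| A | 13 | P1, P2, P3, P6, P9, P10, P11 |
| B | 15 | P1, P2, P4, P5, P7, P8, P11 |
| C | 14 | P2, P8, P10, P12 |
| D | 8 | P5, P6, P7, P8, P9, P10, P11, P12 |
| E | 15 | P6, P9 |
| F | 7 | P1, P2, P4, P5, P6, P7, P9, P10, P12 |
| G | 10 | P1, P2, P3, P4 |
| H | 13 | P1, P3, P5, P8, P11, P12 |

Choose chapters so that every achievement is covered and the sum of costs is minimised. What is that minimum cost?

D, G together cover every achievement (D ∪ G = {P1, P2, P3, P4, P5, P6, P7, P8, P9, P10, P11, P12}); total cost 8 + 10 = 18.
The greedy pick F, D, G costs 25; no covering selection beats 18.

18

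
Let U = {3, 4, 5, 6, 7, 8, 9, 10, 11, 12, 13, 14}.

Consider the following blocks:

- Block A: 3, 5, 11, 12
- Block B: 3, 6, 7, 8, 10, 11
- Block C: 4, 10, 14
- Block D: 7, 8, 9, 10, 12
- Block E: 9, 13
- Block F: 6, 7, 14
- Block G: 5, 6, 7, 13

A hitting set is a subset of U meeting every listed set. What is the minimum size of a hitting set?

4

Take H = {3, 4, 7, 9}. Each listed block contains at least one of these, so H is a hitting set of size 4.
No choice of 3 items meets every block, so 4 is the minimum.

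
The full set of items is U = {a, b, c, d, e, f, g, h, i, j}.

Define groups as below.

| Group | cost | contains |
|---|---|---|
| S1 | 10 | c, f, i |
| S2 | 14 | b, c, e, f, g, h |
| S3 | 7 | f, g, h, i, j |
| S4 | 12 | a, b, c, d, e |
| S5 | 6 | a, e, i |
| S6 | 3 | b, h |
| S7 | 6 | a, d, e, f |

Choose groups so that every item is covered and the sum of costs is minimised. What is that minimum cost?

S3, S4 together cover every item (S3 ∪ S4 = {a, b, c, d, e, f, g, h, i, j}); total cost 7 + 12 = 19.
The greedy pick S3, S7, S6, S1 costs 26; no covering selection beats 19.

19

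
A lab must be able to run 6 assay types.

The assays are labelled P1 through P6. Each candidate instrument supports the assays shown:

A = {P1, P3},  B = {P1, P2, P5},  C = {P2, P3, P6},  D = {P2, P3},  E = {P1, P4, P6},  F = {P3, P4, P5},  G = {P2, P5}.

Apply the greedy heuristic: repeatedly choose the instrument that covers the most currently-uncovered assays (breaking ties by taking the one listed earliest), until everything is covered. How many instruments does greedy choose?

Greedy: pick B (covers 3 new) → pick C (covers 2 new) → pick E (covers 1 new). Total picks: 3.

3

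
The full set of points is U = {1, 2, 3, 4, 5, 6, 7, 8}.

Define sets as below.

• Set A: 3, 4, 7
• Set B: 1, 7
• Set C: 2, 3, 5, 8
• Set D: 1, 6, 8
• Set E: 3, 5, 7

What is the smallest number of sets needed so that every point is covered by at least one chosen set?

Take {A, C, D}. Their union is {1, 2, 3, 4, 5, 6, 7, 8}, which is all 8 points.
Only C contains 2, so C is forced; the remaining 4 points need at least 2 more sets (each remaining set adds at most 2) — so at least 3 sets are needed, and 3 is optimal.

3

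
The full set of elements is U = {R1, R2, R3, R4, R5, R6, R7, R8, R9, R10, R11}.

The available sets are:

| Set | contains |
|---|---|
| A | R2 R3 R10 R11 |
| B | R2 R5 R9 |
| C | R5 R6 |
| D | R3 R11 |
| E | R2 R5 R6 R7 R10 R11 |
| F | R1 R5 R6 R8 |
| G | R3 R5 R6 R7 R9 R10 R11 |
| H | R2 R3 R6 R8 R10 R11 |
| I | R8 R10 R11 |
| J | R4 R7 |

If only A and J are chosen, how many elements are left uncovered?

Union of A, J = {R2, R3, R4, R7, R10, R11}.
Not covered: R1, R5, R6, R8, R9 — 5 elements.

5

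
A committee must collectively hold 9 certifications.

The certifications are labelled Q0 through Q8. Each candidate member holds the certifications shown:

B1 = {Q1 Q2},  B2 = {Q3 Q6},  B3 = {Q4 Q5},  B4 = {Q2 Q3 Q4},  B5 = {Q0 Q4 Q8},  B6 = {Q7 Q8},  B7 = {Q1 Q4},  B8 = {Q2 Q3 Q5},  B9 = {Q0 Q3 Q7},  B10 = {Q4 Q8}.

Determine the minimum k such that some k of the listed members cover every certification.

Take {B1, B2, B3, B9, B10}. Their union is {Q0, Q1, Q2, Q3, Q4, Q5, Q6, Q7, Q8}, which is all 9 certifications.
No 4 of the 10 members cover everything (all 210 combinations miss at least one certification), so 5 is optimal.

5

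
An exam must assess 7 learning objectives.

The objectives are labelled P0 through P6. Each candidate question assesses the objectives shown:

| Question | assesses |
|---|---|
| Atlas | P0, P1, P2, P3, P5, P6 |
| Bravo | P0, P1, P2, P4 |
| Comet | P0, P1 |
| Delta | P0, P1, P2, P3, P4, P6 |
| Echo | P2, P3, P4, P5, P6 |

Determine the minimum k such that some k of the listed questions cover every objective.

2

Take {Atlas, Echo}. Their union is {P0, P1, P2, P3, P4, P5, P6}, which is all 7 objectives.
No single question has all 7 objectives (the largest, Atlas, has 6), so 2 is optimal.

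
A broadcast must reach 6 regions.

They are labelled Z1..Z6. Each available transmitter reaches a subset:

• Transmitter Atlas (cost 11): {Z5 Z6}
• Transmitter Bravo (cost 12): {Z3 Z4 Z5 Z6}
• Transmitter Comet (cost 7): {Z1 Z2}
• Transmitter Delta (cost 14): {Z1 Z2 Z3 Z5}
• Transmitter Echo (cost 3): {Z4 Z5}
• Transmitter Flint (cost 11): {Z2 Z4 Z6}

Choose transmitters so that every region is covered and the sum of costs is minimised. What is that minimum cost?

19

Bravo, Comet together cover every region (Bravo ∪ Comet = {Z1, Z2, Z3, Z4, Z5, Z6}); total cost 12 + 7 = 19.
The greedy pick Echo, Comet, Bravo costs 22; no covering selection beats 19.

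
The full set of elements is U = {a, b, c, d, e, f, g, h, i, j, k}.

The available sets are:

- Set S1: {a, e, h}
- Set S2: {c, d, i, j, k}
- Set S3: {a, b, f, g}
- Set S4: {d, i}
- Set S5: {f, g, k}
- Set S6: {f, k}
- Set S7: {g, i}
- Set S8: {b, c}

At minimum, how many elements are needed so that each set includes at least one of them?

Take T = {a, b, f, i}. Each listed set contains at least one of these, so T is a hitting set of size 4.
The sets S1, S6, S7, S8 are pairwise disjoint, so any hitting set needs a separate element for each — at least 4. Hence 4 is optimal.

4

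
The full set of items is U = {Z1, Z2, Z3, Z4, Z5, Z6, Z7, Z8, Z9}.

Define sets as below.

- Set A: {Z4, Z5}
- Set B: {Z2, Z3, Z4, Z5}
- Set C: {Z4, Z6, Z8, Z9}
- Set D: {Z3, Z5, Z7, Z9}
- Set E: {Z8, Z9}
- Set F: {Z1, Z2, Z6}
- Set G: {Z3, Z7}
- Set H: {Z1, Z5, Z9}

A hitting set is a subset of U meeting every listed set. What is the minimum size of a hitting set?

T = {Z3, Z5, Z6, Z8} meets every set (each contains at least one member of T), and |T| = 4.
The sets A, E, F, G are pairwise disjoint, so any hitting set needs a separate item for each — at least 4. Hence 4 is optimal.

4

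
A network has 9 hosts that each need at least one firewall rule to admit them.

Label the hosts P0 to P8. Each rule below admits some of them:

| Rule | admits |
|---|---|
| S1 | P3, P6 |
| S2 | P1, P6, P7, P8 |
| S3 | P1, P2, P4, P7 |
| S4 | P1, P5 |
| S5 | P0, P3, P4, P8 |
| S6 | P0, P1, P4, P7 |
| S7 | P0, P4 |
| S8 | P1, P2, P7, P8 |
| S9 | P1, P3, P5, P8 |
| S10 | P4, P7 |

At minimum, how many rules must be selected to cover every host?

Take {S2, S3, S5, S9}. Their union is {P0, P1, P2, P3, P4, P5, P6, P7, P8}, which is all 9 hosts.
No 3 of the 10 rules cover everything (all 120 combinations miss at least one host), so 4 is optimal.

4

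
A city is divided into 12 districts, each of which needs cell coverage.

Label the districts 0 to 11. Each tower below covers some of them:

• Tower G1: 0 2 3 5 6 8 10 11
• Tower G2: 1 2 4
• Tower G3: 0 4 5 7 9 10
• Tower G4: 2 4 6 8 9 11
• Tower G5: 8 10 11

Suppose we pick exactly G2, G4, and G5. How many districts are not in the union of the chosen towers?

Union of G2, G4, G5 = {1, 2, 4, 6, 8, 9, 10, 11}.
Not covered: 0, 3, 5, 7 — 4 districts.

4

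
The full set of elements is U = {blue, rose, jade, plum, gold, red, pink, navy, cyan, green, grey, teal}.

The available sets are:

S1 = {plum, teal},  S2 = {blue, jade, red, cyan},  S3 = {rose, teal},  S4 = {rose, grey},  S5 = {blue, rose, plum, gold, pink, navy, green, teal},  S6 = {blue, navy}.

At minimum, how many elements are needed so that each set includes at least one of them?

3

H = {blue, rose, plum} meets every set (each contains at least one member of H), and |H| = 3.
The sets S1, S2, S4 are pairwise disjoint, so any hitting set needs a separate element for each — at least 3. Hence 3 is optimal.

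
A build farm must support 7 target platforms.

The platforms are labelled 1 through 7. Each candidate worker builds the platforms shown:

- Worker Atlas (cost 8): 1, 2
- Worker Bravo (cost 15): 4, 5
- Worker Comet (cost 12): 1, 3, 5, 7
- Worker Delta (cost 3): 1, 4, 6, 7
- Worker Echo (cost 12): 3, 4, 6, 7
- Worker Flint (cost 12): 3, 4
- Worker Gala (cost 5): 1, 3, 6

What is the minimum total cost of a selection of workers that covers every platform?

23

Atlas, Comet, Delta together cover every platform (Atlas ∪ Comet ∪ Delta = {1, 2, 3, 4, 5, 6, 7}); total cost 8 + 12 + 3 = 23.
The greedy pick Delta, Gala, Atlas, Comet costs 28; no covering selection beats 23.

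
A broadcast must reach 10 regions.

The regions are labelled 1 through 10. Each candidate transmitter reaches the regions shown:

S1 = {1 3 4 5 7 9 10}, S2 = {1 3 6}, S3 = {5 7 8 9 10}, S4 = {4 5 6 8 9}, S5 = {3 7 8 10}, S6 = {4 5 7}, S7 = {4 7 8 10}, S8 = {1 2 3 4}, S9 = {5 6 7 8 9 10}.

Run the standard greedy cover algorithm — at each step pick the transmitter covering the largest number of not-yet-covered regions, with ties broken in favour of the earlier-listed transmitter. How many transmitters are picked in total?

3

Greedy: pick S1 (covers 7 new) → pick S4 (covers 2 new) → pick S8 (covers 1 new). Total picks: 3.
(The true minimum cover uses only 2 transmitters, so greedy is not optimal here.)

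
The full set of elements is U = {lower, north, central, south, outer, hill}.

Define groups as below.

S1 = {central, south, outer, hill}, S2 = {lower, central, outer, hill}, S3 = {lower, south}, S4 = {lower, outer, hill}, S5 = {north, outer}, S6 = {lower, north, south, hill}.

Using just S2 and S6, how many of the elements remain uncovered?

0

Union of S2, S6 = {lower, north, central, south, outer, hill} — that's every element, so 0 are uncovered.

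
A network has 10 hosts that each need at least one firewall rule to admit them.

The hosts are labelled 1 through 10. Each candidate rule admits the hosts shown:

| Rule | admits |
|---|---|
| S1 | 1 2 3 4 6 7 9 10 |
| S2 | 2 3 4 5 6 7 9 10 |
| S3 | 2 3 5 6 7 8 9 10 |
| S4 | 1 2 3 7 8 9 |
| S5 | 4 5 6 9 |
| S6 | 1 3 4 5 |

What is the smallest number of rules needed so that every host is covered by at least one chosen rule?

2

S2 and S4 together: S2 ∪ S4 = {1, 2, 3, 4, 5, 6, 7, 8, 9, 10} — every host is covered.
No single rule has all 10 hosts (the largest, S1, has 8), so 2 is optimal.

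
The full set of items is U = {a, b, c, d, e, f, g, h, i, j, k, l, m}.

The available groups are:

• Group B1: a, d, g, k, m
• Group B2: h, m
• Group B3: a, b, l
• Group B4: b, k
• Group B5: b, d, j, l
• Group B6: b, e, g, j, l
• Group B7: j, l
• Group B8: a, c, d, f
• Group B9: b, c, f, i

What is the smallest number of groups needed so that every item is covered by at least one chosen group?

B1 and B2 and B6 and B9 together: B1 ∪ B2 ∪ B6 ∪ B9 = {a, b, c, d, e, f, g, h, i, j, k, l, m} — every item is covered.
Only B2 contains h, so B2 is forced; the remaining 11 items need at least 3 more groups (each remaining group adds at most 5) — so at least 4 groups are needed, and 4 is optimal.

4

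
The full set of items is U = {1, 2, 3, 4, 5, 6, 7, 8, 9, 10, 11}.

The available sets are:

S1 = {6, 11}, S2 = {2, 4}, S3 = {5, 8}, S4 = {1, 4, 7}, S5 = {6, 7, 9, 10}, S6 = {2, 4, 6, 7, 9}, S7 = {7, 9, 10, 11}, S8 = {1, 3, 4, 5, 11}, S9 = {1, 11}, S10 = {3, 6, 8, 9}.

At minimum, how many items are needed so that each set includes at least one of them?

Take H = {4, 8, 9, 11}. Each listed set contains at least one of these, so H is a hitting set of size 4.
The sets S2, S3, S5, S9 are pairwise disjoint, so any hitting set needs a separate item for each — at least 4. Hence 4 is optimal.

4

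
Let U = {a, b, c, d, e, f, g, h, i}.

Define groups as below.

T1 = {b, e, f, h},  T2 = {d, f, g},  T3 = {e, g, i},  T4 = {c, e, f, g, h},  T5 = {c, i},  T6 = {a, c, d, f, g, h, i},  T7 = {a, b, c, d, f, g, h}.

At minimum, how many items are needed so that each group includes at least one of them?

2

Take T = {f, i}. Each listed group contains at least one of these, so T is a hitting set of size 2.
The groups T1, T5 are pairwise disjoint, so any hitting set needs a separate item for each — at least 2. Hence 2 is optimal.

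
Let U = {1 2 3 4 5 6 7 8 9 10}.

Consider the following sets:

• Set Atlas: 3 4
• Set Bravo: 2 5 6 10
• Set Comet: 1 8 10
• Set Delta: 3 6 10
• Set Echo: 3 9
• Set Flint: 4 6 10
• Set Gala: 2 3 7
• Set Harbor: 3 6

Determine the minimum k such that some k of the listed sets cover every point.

5

Atlas, Bravo, Comet, Echo, and Gala cover everything between them: the union {1, 2, 3, 4, 5, 6, 7, 8, 9, 10} is all of U.
No 4 of the 8 sets cover everything (all 70 combinations miss at least one point), so 5 is optimal.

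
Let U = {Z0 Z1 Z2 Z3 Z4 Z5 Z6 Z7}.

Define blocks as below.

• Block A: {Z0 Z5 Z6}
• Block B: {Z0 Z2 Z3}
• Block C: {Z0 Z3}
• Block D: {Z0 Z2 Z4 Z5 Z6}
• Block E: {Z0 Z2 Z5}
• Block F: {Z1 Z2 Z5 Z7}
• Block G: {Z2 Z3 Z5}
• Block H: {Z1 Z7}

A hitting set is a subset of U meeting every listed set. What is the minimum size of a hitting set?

The 3 elements {Z0, Z1, Z3} hit every block.
No choice of 2 elements meets every block, so 3 is the minimum.

3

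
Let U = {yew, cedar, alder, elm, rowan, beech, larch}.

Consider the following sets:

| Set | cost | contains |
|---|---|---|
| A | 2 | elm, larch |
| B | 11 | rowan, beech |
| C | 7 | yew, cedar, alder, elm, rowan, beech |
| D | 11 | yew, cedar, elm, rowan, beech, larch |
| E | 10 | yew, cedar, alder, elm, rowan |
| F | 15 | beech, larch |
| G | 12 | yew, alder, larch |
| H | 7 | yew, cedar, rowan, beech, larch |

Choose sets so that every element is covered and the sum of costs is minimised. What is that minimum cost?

9

A, C together cover every element (A ∪ C = {yew, cedar, alder, elm, rowan, beech, larch}); total cost 2 + 7 = 9.
No covering selection has total cost below 9.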